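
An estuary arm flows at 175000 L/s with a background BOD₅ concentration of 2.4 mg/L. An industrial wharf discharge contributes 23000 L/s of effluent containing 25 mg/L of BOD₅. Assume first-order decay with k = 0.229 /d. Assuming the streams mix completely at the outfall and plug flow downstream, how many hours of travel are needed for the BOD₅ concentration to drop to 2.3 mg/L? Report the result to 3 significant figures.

81.9 h

After mixing, C = (175000·2.400 + 23000·25.00) / 198000 = 995000/198000 = 5.025 mg/L.
5.025·exp(−k·t) = 2.3 → t = ln(5.025/2.3)/k = 294900 s = 81.91 h.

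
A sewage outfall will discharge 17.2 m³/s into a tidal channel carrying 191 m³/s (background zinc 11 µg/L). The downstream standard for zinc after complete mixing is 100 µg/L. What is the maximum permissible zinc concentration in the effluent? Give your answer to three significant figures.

At the limit, (Qr·Cr + Qe·Cₑ)/(Qr + Qe) = 100:
Cₑ = (208.2·100 − 191.0·11.00) / 17.20 = 1088 µg/L.

1090 µg/L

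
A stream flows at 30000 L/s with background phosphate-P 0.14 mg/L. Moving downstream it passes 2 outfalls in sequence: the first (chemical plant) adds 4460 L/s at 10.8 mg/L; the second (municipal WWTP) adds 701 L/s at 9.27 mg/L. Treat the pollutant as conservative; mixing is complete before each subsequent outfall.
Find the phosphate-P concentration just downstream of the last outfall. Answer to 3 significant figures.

Below outfall 1: Q → 34460 L/s, C = (30000·0.1400 + 4460·10.80)/34460 = 1.520 mg/L.
Below outfall 2: Q → 35160 L/s, C = (34460·1.520 + 701.0·9.270)/35160 = 1.674 mg/L.

1.67 mg/L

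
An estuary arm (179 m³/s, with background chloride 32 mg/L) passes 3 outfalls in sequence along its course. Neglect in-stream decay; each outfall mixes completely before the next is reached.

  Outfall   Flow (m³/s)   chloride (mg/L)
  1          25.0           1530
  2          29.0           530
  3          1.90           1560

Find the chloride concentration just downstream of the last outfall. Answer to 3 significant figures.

265 mg/L

Below outfall 1: Q → 204.0 m³/s, C = (179.0·32.00 + 25.00·1530)/204.0 = 215.6 mg/L.
Below outfall 2: Q → 233.0 m³/s, C = (204.0·215.6 + 29.00·530.0)/233.0 = 254.7 mg/L.
Below outfall 3: Q → 234.9 m³/s, C = (233.0·254.7 + 1.900·1560)/234.9 = 265.3 mg/L.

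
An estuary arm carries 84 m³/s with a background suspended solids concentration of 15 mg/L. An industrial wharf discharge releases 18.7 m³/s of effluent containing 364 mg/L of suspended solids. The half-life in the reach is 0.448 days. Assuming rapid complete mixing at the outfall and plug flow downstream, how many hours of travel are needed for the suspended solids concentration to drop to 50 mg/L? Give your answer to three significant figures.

Mixed concentration C = ΣQC/ΣQ = (84.00·15.00 + 18.70·364.0) / 102.7 = 8067/102.7 = 78.55 mg/L.
Half-life 0.448 d → k = ln 2 / 0.448 = 1.547 d⁻¹.
78.55·exp(−k·t) = 50 → t = ln(78.55/50)/k = 25220 s = 7.006 h.

7.01 h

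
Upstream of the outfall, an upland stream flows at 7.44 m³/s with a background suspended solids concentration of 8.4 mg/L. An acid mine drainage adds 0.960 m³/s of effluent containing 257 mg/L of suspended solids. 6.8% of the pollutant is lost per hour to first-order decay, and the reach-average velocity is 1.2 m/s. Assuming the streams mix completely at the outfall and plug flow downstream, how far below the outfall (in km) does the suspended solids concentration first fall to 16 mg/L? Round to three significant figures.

Flow-weighted average: C = (7.440·8.400 + 0.9600·257.0) / 8.400 = 309.2/8.400 = 36.81 mg/L.
6.8%/h lost → k = −ln(1 − 0.068) = 0.07042 h⁻¹.
Set 36.81·exp(−k·t) = 16 → t = ln(36.81/16)/k = 42590 s = 11.83 h.
Distance = v·t = 1.2·42590 = 51110 m = 51.11 km.

51.1 km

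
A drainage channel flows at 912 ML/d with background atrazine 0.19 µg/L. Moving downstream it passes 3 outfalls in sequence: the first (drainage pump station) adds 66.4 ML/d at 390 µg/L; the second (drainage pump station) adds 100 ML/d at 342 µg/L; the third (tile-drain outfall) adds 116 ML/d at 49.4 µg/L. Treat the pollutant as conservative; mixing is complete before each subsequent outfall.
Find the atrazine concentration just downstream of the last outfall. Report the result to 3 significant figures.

55.3 µg/L

Below outfall 1: Q → 978.4 ML/d, C = (912.0·0.1900 + 66.40·390.0)/978.4 = 26.64 µg/L.
Below outfall 2: Q → 1078 ML/d, C = (978.4·26.64 + 100.0·342.0)/1078 = 55.89 µg/L.
Below outfall 3: Q → 1194 ML/d, C = (1078·55.89 + 116.0·49.40)/1194 = 55.26 µg/L.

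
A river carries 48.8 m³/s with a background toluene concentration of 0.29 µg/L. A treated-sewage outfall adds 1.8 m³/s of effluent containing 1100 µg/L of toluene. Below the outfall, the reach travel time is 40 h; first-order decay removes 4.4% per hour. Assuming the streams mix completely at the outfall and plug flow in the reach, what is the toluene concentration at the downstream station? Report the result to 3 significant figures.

Mixed concentration C = ΣQC/ΣQ = (48.80·0.2900 + 1.800·1100) / 50.60 = 1994/50.60 = 39.41 µg/L.
4.4%/h lost → k = −ln(1 − 0.044) = 0.04500 h⁻¹.
First-order decay: C = 39.41·exp(−k·t) = 39.41·0.1653 = 6.515 µg/L.

6.52 µg/L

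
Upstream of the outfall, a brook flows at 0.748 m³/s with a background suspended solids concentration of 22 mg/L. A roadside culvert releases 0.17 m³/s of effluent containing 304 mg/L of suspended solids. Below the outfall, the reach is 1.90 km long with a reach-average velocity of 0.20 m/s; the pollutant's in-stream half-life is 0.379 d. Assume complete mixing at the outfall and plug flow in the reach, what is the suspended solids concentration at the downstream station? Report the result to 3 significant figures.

Mixed concentration C = ΣQC/ΣQ = (0.7480·22.00 + 0.1700·304.0) / 0.9180 = 68.14/0.9180 = 74.22 mg/L.
Travel time t = 1.90·1000 / 0.20 = 9500 s = 2.639 h.
Half-life 0.379 d → k = ln 2 / 0.379 = 1.829 d⁻¹.
First-order decay: C = 74.22·exp(−k·t) = 74.22·0.8178 = 60.70 mg/L.

60.7 mg/L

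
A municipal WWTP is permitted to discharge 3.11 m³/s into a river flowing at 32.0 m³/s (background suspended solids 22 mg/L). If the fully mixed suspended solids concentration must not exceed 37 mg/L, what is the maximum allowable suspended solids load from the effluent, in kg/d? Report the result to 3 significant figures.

51400 kg/d

Mass balance at the limit: 32.00·22.00 + 3.110·Cₑ = 35.11·37 → Cₑ = 191.3 mg/L.
Load = 3.110 m³/s × 191.3 g/m³ × 86 400 s/d = 51410 kg/d.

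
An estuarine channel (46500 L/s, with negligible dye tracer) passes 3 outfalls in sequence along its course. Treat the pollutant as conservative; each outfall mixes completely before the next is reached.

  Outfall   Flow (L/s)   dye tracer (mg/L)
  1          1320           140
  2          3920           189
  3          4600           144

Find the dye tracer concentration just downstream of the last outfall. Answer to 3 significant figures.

28.2 mg/L

Outfall 1: combined Q = 47820 L/s; C = (46500·0 + 1320·140.0)/47820 = 3.864 mg/L.
Outfall 2: combined Q = 51740 L/s; C = (47820·3.864 + 3920·189.0)/51740 = 17.89 mg/L.
Outfall 3: combined Q = 56340 L/s; C = (51740·17.89 + 4600·144.0)/56340 = 28.19 mg/L.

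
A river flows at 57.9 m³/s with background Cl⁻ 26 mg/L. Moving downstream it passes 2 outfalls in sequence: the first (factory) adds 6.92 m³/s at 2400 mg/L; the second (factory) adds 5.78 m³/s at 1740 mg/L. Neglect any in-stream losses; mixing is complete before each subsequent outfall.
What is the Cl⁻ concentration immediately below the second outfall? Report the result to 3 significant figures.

After outfall 1: Q = 57.90 + 6.920 = 64.82 m³/s; C = (57.90·26.00 + 6.920·2400)/64.82 = 279.4 mg/L.
After outfall 2: Q = 64.82 + 5.780 = 70.60 m³/s; C = (64.82·279.4 + 5.780·1740)/70.60 = 399.0 mg/L.

399 mg/L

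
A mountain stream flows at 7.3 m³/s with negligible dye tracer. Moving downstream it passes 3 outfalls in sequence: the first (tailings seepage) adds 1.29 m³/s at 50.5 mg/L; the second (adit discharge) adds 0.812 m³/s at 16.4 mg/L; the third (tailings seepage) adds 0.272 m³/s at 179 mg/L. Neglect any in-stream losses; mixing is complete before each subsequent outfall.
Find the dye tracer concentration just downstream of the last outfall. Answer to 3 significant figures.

After outfall 1: Q = 7.300 + 1.290 = 8.590 m³/s; C = (7.300·0 + 1.290·50.50)/8.590 = 7.584 mg/L.
After outfall 2: Q = 8.590 + 0.8120 = 9.402 m³/s; C = (8.590·7.584 + 0.8120·16.40)/9.402 = 8.345 mg/L.
After outfall 3: Q = 9.402 + 0.2720 = 9.674 m³/s; C = (9.402·8.345 + 0.2720·179.0)/9.674 = 13.14 mg/L.

13.1 mg/L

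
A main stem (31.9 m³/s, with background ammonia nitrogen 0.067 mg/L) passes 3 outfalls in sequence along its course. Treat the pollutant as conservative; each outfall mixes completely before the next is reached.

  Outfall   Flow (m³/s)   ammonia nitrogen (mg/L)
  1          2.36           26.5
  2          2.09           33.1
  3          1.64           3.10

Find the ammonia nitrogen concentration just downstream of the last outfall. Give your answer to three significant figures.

3.66 mg/L

Below outfall 1: Q → 34.26 m³/s, C = (31.90·0.06700 + 2.360·26.50)/34.26 = 1.888 mg/L.
Below outfall 2: Q → 36.35 m³/s, C = (34.26·1.888 + 2.090·33.10)/36.35 = 3.682 mg/L.
Below outfall 3: Q → 37.99 m³/s, C = (36.35·3.682 + 1.640·3.100)/37.99 = 3.657 mg/L.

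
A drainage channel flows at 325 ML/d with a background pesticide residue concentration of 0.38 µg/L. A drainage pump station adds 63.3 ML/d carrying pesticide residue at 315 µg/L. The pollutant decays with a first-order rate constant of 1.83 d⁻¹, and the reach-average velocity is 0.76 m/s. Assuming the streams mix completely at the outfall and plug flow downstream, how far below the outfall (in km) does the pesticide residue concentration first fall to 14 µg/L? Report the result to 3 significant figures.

Mass balance: C = (325.0·0.3800 + 63.30·315.0) / 388.3 = 20060/388.3 = 51.67 µg/L.
Set 51.67·exp(−k·t) = 14 → t = ln(51.67/14)/k = 61650 s = 17.13 h.
Distance = v·t = 0.76·61650 = 46850 m = 46.85 km.

46.9 km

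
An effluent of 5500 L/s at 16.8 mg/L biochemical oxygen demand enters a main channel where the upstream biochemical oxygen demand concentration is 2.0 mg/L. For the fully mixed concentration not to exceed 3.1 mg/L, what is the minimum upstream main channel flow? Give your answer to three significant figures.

Set C_mix = 3.1: (Q·2.000 + 5500·16.80) / (Q + 5500) = 3.1
→ Q = 5500·(16.80 − 3.1)/(3.1 − 2.000) = 68500 L/s.

68500 L/s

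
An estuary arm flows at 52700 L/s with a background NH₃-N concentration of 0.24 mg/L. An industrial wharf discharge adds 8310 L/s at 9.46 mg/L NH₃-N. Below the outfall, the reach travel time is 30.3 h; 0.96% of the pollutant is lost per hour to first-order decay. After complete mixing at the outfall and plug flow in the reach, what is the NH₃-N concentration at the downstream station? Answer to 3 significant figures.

1.12 mg/L

After mixing, C = (52700·0.2400 + 8310·9.460) / 61010 = 91260/61010 = 1.496 mg/L.
0.96%/h lost → k = −ln(1 − 0.0096) = 0.009646 h⁻¹.
After decay, C = 1.496 × e^(−kt) = 1.496 × 0.7466 = 1.117 mg/L.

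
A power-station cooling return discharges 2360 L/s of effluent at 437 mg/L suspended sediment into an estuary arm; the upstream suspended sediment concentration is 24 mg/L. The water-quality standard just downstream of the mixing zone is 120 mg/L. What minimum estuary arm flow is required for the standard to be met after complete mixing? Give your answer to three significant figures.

Set C_mix = 120: (Q·24.00 + 2360·437.0) / (Q + 2360) = 120
→ Q = 2360·(437.0 − 120)/(120 − 24.00) = 7793 L/s.

7790 L/s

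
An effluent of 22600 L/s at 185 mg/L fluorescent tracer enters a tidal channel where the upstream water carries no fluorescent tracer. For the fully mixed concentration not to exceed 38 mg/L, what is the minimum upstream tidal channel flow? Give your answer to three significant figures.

87400 L/s

Set C_mix = 38: (Q·0 + 22600·185.0) / (Q + 22600) = 38
→ Q = 22600·(185.0 − 38)/(38 − 0) = 87430 L/s.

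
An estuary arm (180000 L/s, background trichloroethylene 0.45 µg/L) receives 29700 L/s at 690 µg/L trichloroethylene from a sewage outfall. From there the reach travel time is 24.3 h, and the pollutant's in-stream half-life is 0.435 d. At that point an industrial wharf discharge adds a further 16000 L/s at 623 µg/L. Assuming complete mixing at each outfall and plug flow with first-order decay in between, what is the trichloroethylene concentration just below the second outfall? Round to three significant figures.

After mixing, C = (180000·0.4500 + 29700·690.0) / 209700 = 20570000/209700 = 98.11 µg/L; combined flow 209700 L/s.
Half-life 0.435 d → k = ln 2 / 0.435 = 1.593 d⁻¹.
First-order decay: C = 98.11·exp(−k·t) = 98.11·0.1992 = 19.55 µg/L.
At the second outfall, C = (209700·19.55 + 16000·623.0) / (209700 + 16000) = 62.32 µg/L.

62.3 µg/L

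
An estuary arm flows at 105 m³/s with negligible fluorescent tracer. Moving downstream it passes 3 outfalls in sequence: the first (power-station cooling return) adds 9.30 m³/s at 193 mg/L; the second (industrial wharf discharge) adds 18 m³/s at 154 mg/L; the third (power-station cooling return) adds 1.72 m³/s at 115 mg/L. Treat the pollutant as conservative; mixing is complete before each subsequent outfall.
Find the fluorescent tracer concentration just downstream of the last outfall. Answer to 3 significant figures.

35.6 mg/L

Below outfall 1: Q → 114.3 m³/s, C = (105.0·0 + 9.300·193.0)/114.3 = 15.70 mg/L.
Below outfall 2: Q → 132.3 m³/s, C = (114.3·15.70 + 18.00·154.0)/132.3 = 34.52 mg/L.
Below outfall 3: Q → 134.0 m³/s, C = (132.3·34.52 + 1.720·115.0)/134.0 = 35.55 mg/L.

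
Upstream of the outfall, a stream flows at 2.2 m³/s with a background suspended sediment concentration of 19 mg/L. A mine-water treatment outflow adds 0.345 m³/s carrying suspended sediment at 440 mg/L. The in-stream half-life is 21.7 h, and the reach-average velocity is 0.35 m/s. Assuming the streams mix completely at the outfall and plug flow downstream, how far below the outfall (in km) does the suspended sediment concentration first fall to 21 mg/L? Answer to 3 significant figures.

50.8 km

Flow-weighted average: C = (2.200·19.00 + 0.3450·440.0) / 2.545 = 193.6/2.545 = 76.07 mg/L.
Half-life 21.7 h → k = ln 2 / 21.7 = 0.03194 h⁻¹ = 0.7666 d⁻¹.
Set 76.07·exp(−k·t) = 21 → t = ln(76.07/21)/k = 145100 s = 40.30 h.
Distance = v·t = 0.35·145100 = 50770 m = 50.77 km.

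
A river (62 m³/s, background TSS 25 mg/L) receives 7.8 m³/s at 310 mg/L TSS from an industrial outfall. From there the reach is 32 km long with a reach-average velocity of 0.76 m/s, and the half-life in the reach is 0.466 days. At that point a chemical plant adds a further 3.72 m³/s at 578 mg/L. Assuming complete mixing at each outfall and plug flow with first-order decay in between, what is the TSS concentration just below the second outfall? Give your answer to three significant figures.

55.4 mg/L

Mass balance: C = (62.00·25.00 + 7.800·310.0) / 69.80 = 3968/69.80 = 56.85 mg/L; combined flow 69.80 m³/s.
Travel time t = 32·1000 / 0.76 = 42110 s = 11.70 h.
Half-life 0.466 d → k = ln 2 / 0.466 = 1.487 d⁻¹.
Applying C = C₀e^(−kt): 56.85 × 0.4844 = 27.54 mg/L.
At the second outfall, C = (69.80·27.54 + 3.720·578.0) / (69.80 + 3.720) = 55.39 mg/L.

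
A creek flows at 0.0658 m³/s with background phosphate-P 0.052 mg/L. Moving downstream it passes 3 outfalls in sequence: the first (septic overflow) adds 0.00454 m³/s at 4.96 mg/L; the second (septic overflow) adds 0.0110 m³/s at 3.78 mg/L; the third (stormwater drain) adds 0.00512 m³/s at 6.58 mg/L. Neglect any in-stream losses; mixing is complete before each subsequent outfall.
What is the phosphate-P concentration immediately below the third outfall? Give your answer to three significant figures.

After outfall 1: Q = 0.06580 + 0.004540 = 0.07034 m³/s; C = (0.06580·0.05200 + 0.004540·4.960)/0.07034 = 0.3688 mg/L.
After outfall 2: Q = 0.07034 + 0.01100 = 0.08134 m³/s; C = (0.07034·0.3688 + 0.01100·3.780)/0.08134 = 0.8301 mg/L.
After outfall 3: Q = 0.08134 + 0.005120 = 0.08646 m³/s; C = (0.08134·0.8301 + 0.005120·6.580)/0.08646 = 1.171 mg/L.

1.17 mg/L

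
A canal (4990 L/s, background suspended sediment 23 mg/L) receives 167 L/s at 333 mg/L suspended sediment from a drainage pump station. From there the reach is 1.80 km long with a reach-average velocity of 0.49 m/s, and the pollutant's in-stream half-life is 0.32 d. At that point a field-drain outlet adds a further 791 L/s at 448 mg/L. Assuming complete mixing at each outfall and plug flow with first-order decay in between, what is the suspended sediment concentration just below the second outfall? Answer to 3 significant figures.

Conservation of mass: C = (4990·23.00 + 167.0·333.0) / 5157 = 170400/5157 = 33.04 mg/L; combined flow 5157 L/s.
Travel time t = 1.80·1000 / 0.49 = 3673 s = 1.020 h.
Half-life 0.32 d → k = ln 2 / 0.32 = 2.166 d⁻¹.
After decay, C = 33.04 × e^(−kt) = 33.04 × 0.9120 = 30.13 mg/L.
At the second outfall, C = (5157·30.13 + 791.0·448.0) / (5157 + 791.0) = 85.70 mg/L.

85.7 mg/L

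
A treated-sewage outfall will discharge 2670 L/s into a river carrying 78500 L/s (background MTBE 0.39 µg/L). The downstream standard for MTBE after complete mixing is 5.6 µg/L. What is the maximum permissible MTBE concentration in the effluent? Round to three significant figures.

At the limit, (Qr·Cr + Qe·Cₑ)/(Qr + Qe) = 5.6:
Cₑ = (81170·5.6 − 78500·0.3900) / 2670 = 158.8 µg/L.

159 µg/L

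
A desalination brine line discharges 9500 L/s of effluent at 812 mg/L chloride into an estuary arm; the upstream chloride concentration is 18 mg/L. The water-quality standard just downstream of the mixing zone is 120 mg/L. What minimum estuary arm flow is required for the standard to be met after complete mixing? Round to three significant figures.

64500 L/s

Set C_mix = 120: (Q·18.00 + 9500·812.0) / (Q + 9500) = 120
→ Q = 9500·(812.0 − 120)/(120 − 18.00) = 64450 L/s.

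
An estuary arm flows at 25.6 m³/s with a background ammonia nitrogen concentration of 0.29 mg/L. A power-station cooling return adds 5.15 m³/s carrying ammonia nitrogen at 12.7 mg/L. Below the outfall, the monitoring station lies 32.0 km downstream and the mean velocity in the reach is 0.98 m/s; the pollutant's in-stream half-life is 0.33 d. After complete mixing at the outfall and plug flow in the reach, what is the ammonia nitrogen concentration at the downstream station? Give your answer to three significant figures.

Mass balance: C = (25.60·0.2900 + 5.150·12.70) / 30.75 = 72.83/30.75 = 2.368 mg/L.
Travel time t = 32.0·1000 / 0.98 = 32650 s = 9.070 h.
Half-life 0.33 d → k = ln 2 / 0.33 = 2.100 d⁻¹.
Decay over the reach: 2.368·exp(−kt) = 2.368·0.4521 = 1.071 mg/L.

1.07 mg/L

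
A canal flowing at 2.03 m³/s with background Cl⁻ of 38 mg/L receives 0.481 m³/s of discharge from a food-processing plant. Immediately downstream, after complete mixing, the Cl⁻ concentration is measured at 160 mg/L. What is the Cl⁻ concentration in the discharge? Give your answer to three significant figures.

675 mg/L

Mass balance: 2.030·38.00 + 0.4810·Cₑ = 2.511·160.0
→ Cₑ = (2.511·160.0 − 2.030·38.00) / 0.4810 = 674.9 mg/L.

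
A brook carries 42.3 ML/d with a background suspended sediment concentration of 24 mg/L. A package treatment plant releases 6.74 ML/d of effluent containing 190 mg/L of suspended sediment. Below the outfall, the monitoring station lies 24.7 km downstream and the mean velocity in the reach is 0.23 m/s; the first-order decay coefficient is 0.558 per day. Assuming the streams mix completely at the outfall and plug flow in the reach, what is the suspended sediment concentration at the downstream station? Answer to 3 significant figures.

23.4 mg/L

Conservation of mass: C = (42.30·24.00 + 6.740·190.0) / 49.04 = 2296/49.04 = 46.81 mg/L.
Travel time t = 24.7·1000 / 0.23 = 107400 s = 29.83 h.
Decay over the reach: 46.81·exp(−kt) = 46.81·0.4998 = 23.40 mg/L.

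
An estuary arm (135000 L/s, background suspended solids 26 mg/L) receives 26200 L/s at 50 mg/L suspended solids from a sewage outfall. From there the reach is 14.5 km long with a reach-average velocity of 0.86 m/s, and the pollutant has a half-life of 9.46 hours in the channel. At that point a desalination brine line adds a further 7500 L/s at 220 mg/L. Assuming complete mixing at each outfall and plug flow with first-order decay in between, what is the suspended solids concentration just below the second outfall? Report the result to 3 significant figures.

30.1 mg/L

After mixing, C = (135000·26.00 + 26200·50.00) / 161200 = 4820000/161200 = 29.90 mg/L; combined flow 161200 L/s.
Travel time t = 14.5·1000 / 0.86 = 16860 s = 4.683 h.
Half-life 9.46 h → k = ln 2 / 9.46 = 0.07327 h⁻¹ = 1.759 d⁻¹.
Decay over the reach: 29.90·exp(−kt) = 29.90·0.7095 = 21.22 mg/L.
At the second outfall, C = (161200·21.22 + 7500·220.0) / (161200 + 7500) = 30.05 mg/L.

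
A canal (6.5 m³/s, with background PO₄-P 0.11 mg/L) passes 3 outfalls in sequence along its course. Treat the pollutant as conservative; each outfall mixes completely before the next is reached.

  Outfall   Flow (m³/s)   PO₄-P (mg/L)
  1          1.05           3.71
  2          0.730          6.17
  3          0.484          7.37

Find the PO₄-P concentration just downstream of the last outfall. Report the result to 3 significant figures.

1.45 mg/L

Outfall 1: combined Q = 7.550 m³/s; C = (6.500·0.1100 + 1.050·3.710)/7.550 = 0.6107 mg/L.
Outfall 2: combined Q = 8.280 m³/s; C = (7.550·0.6107 + 0.7300·6.170)/8.280 = 1.101 mg/L.
Outfall 3: combined Q = 8.764 m³/s; C = (8.280·1.101 + 0.4840·7.370)/8.764 = 1.447 mg/L.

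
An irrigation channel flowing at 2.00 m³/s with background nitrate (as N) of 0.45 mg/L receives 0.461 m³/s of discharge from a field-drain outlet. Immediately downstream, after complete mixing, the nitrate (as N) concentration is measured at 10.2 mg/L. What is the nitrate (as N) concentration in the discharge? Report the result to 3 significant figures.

Mass balance: 2.000·0.4500 + 0.4610·Cₑ = 2.461·10.20
→ Cₑ = (2.461·10.20 − 2.000·0.4500) / 0.4610 = 52.50 mg/L.

52.5 mg/L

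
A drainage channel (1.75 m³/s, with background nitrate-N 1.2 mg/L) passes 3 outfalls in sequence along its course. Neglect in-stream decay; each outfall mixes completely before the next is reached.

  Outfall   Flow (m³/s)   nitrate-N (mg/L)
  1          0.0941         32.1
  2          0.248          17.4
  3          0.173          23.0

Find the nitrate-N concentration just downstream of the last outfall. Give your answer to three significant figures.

Below outfall 1: Q → 1.844 m³/s, C = (1.750·1.200 + 0.09410·32.10)/1.844 = 2.777 mg/L.
Below outfall 2: Q → 2.092 m³/s, C = (1.844·2.777 + 0.2480·17.40)/2.092 = 4.510 mg/L.
Below outfall 3: Q → 2.265 m³/s, C = (2.092·4.510 + 0.1730·23.00)/2.265 = 5.922 mg/L.

5.92 mg/L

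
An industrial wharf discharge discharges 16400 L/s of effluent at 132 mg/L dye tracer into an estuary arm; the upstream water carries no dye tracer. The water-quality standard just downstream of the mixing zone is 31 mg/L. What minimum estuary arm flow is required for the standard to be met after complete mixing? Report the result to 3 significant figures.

53400 L/s

Set C_mix = 31: (Q·0 + 16400·132.0) / (Q + 16400) = 31
→ Q = 16400·(132.0 − 31)/(31 − 0) = 53430 L/s.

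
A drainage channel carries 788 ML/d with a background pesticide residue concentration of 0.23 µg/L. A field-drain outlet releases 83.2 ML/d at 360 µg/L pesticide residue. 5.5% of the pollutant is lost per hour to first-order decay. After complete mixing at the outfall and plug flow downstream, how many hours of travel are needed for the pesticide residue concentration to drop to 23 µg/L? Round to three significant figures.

Flow-weighted average: C = (788.0·0.2300 + 83.20·360.0) / 871.2 = 30130/871.2 = 34.59 µg/L.
5.5%/h lost → k = −ln(1 − 0.055) = 0.05657 h⁻¹.
34.59·exp(−k·t) = 23 → t = ln(34.59/23)/k = 25970 s = 7.213 h.

7.21 h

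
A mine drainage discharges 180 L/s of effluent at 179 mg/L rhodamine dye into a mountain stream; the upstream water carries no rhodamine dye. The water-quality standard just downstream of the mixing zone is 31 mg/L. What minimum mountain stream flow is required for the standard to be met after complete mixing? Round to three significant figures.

Set C_mix = 31: (Q·0 + 180.0·179.0) / (Q + 180.0) = 31
→ Q = 180.0·(179.0 − 31)/(31 − 0) = 859.4 L/s.

859 L/s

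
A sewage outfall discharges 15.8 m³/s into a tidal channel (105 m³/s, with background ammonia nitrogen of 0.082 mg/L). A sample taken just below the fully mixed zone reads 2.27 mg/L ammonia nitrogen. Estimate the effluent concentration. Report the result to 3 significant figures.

Mass balance: 105.0·0.08200 + 15.80·Cₑ = 120.8·2.270
→ Cₑ = (120.8·2.270 − 105.0·0.08200) / 15.80 = 16.81 mg/L.

16.8 mg/L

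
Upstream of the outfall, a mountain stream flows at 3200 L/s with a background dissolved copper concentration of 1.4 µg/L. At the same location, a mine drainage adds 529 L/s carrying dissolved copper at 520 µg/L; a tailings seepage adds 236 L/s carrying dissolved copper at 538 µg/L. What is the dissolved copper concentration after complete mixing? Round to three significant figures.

Mass balance: C = (3200·1.400 + 529.0·520.0 + 236.0·538.0) / 3965 = 406500/3965 = 102.5 µg/L.

103 µg/L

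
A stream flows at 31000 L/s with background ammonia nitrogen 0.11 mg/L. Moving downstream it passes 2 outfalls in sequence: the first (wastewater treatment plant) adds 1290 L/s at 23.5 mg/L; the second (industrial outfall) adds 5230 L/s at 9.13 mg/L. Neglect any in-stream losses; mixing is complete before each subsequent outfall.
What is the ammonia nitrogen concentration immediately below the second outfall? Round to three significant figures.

2.17 mg/L

After outfall 1: Q = 31000 + 1290 = 32290 L/s; C = (31000·0.1100 + 1290·23.50)/32290 = 1.044 mg/L.
After outfall 2: Q = 32290 + 5230 = 37520 L/s; C = (32290·1.044 + 5230·9.130)/37520 = 2.172 mg/L.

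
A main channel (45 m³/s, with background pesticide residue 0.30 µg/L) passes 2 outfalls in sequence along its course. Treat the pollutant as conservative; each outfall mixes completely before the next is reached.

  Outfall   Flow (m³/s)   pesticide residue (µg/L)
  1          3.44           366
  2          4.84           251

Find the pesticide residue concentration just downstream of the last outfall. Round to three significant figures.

Outfall 1: combined Q = 48.44 m³/s; C = (45.00·0.3000 + 3.440·366.0)/48.44 = 26.27 µg/L.
Outfall 2: combined Q = 53.28 m³/s; C = (48.44·26.27 + 4.840·251.0)/53.28 = 46.69 µg/L.

46.7 µg/L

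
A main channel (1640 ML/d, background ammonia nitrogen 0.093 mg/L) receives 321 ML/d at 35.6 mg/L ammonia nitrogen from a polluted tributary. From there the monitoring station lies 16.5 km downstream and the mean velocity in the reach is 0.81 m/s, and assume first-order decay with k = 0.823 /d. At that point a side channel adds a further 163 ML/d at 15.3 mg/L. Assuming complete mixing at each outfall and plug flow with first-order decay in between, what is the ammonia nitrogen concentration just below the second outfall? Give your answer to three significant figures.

5.66 mg/L

Flow-weighted average: C = (1640·0.09300 + 321.0·35.60) / 1961 = 11580/1961 = 5.905 mg/L; combined flow 1961 ML/d.
Travel time t = 16.5·1000 / 0.81 = 20370 s = 5.658 h.
Applying C = C₀e^(−kt): 5.905 × 0.8236 = 4.864 mg/L.
Second outfall: C = (1961·4.864 + 163.0·15.30)/2124 = 5.665 mg/L.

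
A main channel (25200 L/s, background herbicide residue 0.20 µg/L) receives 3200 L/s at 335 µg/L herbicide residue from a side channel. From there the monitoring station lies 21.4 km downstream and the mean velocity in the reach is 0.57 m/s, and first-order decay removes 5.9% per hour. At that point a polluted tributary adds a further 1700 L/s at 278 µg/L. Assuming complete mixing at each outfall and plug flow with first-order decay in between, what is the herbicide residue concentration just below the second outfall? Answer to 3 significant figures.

34.7 µg/L

After mixing, C = (25200·0.2000 + 3200·335.0) / 28400 = 1077000/28400 = 37.92 µg/L; combined flow 28400 L/s.
Travel time t = 21.4·1000 / 0.57 = 37540 s = 10.43 h.
5.9%/h lost → k = −ln(1 − 0.059) = 0.06081 h⁻¹.
Decay over the reach: 37.92·exp(−kt) = 37.92·0.5304 = 20.11 µg/L.
Second outfall: C = (28400·20.11 + 1700·278.0)/30100 = 34.68 µg/L.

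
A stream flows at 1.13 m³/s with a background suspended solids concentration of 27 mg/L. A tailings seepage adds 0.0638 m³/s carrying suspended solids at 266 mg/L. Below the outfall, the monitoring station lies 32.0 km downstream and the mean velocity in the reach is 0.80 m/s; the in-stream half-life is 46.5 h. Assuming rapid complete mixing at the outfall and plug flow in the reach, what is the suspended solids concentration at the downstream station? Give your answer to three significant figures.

33.7 mg/L

Mixed concentration C = ΣQC/ΣQ = (1.130·27.00 + 0.06380·266.0) / 1.194 = 47.48/1.194 = 39.77 mg/L.
Travel time t = 32.0·1000 / 0.80 = 40000 s = 11.11 h.
Half-life 46.5 h → k = ln 2 / 46.5 = 0.01491 h⁻¹ = 0.3578 d⁻¹.
Decay over the reach: 39.77·exp(−kt) = 39.77·0.8474 = 33.70 mg/L.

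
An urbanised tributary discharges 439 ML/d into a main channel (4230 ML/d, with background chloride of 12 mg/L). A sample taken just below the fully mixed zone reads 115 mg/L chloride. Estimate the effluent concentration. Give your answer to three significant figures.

Mass balance: 4230·12.00 + 439.0·Cₑ = 4669·115.0
→ Cₑ = (4669·115.0 − 4230·12.00) / 439.0 = 1107 mg/L.

1110 mg/L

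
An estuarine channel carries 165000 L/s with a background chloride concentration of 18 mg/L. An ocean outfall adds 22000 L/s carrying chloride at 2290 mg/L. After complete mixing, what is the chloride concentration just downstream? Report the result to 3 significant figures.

285 mg/L

Flow-weighted average: C = (165000·18.00 + 22000·2290) / 187000 = 53350000/187000 = 285.3 mg/L.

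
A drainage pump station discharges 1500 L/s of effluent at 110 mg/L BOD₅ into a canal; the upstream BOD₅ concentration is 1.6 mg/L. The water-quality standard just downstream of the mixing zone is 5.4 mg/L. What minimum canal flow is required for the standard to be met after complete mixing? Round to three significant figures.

Set C_mix = 5.4: (Q·1.600 + 1500·110.0) / (Q + 1500) = 5.4
→ Q = 1500·(110.0 − 5.4)/(5.4 − 1.600) = 41290 L/s.

41300 L/s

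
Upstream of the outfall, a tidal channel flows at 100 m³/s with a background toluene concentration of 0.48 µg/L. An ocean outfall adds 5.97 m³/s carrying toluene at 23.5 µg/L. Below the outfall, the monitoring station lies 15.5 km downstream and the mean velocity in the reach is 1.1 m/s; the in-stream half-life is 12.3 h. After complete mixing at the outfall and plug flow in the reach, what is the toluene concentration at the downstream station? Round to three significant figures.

1.43 µg/L

Mass balance: C = (100.0·0.4800 + 5.970·23.50) / 106.0 = 188.3/106.0 = 1.777 µg/L.
Travel time t = 15.5·1000 / 1.1 = 14090 s = 3.914 h.
Half-life 12.3 h → k = ln 2 / 12.3 = 0.05635 h⁻¹ = 1.352 d⁻¹.
Decay over the reach: 1.777·exp(−kt) = 1.777·0.8021 = 1.425 µg/L.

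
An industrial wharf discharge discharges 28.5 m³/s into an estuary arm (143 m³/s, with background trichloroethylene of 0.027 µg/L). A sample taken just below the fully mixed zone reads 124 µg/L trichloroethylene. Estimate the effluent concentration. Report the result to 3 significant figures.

746 µg/L

Mass balance: 143.0·0.02700 + 28.50·Cₑ = 171.5·124.0
→ Cₑ = (171.5·124.0 − 143.0·0.02700) / 28.50 = 746.0 µg/L.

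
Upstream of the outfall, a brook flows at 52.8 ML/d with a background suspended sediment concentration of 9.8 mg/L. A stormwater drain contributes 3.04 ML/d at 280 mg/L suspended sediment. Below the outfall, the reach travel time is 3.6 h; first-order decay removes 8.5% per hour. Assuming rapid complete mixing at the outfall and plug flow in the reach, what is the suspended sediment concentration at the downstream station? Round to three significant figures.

17.8 mg/L

Conservation of mass: C = (52.80·9.800 + 3.040·280.0) / 55.84 = 1369/55.84 = 24.51 mg/L.
8.5%/h lost → k = −ln(1 − 0.085) = 0.08883 h⁻¹.
Decay over the reach: 24.51·exp(−kt) = 24.51·0.7263 = 17.80 mg/L.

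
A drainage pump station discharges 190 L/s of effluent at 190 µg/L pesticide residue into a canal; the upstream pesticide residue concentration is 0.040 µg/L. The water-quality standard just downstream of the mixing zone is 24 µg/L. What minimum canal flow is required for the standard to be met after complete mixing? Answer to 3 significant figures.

Set C_mix = 24: (Q·0.04000 + 190.0·190.0) / (Q + 190.0) = 24
→ Q = 190.0·(190.0 − 24)/(24 − 0.04000) = 1316 L/s.

1320 L/s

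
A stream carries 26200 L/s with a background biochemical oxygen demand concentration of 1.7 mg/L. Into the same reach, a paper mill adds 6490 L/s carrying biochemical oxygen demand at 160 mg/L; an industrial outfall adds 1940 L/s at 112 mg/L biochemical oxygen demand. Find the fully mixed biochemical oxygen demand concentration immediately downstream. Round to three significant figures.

Conservation of mass: C = (26200·1.700 + 6490·160.0 + 1940·112.0) / 34630 = 1300000/34630 = 37.55 mg/L.

37.5 mg/L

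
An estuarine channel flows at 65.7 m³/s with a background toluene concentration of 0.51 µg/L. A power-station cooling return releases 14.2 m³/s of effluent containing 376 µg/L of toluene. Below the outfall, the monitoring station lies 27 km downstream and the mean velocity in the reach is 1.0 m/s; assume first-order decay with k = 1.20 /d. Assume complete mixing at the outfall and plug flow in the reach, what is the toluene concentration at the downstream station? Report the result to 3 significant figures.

46.2 µg/L

Mixed concentration C = ΣQC/ΣQ = (65.70·0.5100 + 14.20·376.0) / 79.90 = 5373/79.90 = 67.24 µg/L.
Travel time t = 27·1000 / 1.0 = 27000 s = 7.500 h.
First-order decay: C = 67.24·exp(−k·t) = 67.24·0.6873 = 46.22 µg/L.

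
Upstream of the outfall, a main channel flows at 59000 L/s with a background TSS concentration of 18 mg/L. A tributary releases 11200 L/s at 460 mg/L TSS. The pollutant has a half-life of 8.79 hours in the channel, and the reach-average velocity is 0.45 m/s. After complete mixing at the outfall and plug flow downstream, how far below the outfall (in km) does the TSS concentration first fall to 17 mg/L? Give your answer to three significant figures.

33.9 km

Conservation of mass: C = (59000·18.00 + 11200·460.0) / 70200 = 6214000/70200 = 88.52 mg/L.
Half-life 8.79 h → k = ln 2 / 8.79 = 0.07886 h⁻¹ = 1.893 d⁻¹.
Set 88.52·exp(−k·t) = 17 → t = ln(88.52/17)/k = 75330 s = 20.92 h.
Distance = v·t = 0.45·75330 = 33900 m = 33.90 km.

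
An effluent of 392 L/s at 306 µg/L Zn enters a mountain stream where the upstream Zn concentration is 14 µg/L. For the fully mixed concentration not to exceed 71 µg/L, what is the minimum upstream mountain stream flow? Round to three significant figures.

1620 L/s

Set C_mix = 71: (Q·14.00 + 392.0·306.0) / (Q + 392.0) = 71
→ Q = 392.0·(306.0 − 71)/(71 − 14.00) = 1616 L/s.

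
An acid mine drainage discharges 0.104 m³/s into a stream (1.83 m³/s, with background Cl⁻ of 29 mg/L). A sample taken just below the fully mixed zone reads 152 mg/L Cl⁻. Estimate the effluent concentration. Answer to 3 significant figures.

2320 mg/L

Mass balance: 1.830·29.00 + 0.1040·Cₑ = 1.934·152.0
→ Cₑ = (1.934·152.0 − 1.830·29.00) / 0.1040 = 2316 mg/L.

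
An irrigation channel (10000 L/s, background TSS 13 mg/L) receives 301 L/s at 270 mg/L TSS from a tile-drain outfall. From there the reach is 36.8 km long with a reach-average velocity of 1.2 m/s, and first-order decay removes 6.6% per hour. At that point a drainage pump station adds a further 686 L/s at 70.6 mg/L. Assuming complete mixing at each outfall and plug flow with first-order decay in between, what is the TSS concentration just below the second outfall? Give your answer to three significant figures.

Flow-weighted average: C = (10000·13.00 + 301.0·270.0) / 10300 = 211300/10300 = 20.51 mg/L; combined flow 10300 L/s.
Travel time t = 36.8·1000 / 1.2 = 30670 s = 8.519 h.
6.6%/h lost → k = −ln(1 − 0.066) = 0.06828 h⁻¹.
Applying C = C₀e^(−kt): 20.51 × 0.5590 = 11.46 mg/L.
At the second outfall, C = (10300·11.46 + 686.0·70.60) / (10300 + 686.0) = 15.16 mg/L.

15.2 mg/L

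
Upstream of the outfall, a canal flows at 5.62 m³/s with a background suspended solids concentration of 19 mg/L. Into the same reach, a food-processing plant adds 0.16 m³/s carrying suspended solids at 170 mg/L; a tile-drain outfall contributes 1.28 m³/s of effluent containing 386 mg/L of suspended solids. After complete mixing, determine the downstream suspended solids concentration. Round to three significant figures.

Conservation of mass: C = (5.620·19.00 + 0.1600·170.0 + 1.280·386.0) / 7.060 = 628.1/7.060 = 88.96 mg/L.

89.0 mg/L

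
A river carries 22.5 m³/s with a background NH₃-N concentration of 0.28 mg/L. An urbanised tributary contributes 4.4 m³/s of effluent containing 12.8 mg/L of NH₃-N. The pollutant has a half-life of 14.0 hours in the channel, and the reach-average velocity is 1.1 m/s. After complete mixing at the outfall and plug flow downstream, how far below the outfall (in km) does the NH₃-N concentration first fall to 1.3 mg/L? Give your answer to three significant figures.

Mixed concentration C = ΣQC/ΣQ = (22.50·0.2800 + 4.400·12.80) / 26.90 = 62.62/26.90 = 2.328 mg/L.
Half-life 14.0 h → k = ln 2 / 14.0 = 0.04951 h⁻¹ = 1.188 d⁻¹.
Set 2.328·exp(−k·t) = 1.3 → t = ln(2.328/1.3)/k = 42360 s = 11.77 h.
Distance = v·t = 1.1·42360 = 46600 m = 46.60 km.

46.6 km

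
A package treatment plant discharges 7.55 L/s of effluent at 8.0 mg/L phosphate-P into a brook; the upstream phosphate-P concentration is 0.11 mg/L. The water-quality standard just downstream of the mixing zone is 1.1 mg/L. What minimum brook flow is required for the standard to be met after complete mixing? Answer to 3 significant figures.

Set C_mix = 1.1: (Q·0.1100 + 7.550·8.000) / (Q + 7.550) = 1.1
→ Q = 7.550·(8.000 − 1.1)/(1.1 − 0.1100) = 52.62 L/s.

52.6 L/s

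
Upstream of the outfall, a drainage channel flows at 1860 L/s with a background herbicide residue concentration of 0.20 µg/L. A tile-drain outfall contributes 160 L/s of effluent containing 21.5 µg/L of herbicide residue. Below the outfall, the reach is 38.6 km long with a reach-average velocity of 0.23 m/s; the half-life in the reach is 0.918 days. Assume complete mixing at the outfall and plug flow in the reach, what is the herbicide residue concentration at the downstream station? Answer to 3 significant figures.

After mixing, C = (1860·0.2000 + 160.0·21.50) / 2020 = 3812/2020 = 1.887 µg/L.
Travel time t = 38.6·1000 / 0.23 = 167800 s = 46.62 h.
Half-life 0.918 d → k = ln 2 / 0.918 = 0.7551 d⁻¹.
Applying C = C₀e^(−kt): 1.887 × 0.2307 = 0.4354 µg/L.

0.435 µg/L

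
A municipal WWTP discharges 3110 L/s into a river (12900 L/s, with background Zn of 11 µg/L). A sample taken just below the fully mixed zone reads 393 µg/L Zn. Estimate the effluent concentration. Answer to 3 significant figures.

Mass balance: 12900·11.00 + 3110·Cₑ = 16010·393.0
→ Cₑ = (16010·393.0 − 12900·11.00) / 3110 = 1978 µg/L.

1980 µg/L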